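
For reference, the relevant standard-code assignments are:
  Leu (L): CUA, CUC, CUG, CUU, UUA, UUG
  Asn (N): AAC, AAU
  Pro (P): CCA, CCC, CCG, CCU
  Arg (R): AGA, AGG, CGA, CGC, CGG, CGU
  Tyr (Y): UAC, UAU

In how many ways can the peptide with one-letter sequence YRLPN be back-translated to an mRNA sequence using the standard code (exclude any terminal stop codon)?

576

Tyr: 2 codons.
Arg: 6 codons.
Leu: 6 codons.
Pro: 4 codons.
Asn: 2 codons.
2 × 6 × 6 × 4 × 2 = 576.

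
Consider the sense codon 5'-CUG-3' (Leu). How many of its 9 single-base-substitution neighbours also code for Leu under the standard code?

4

Position 1: UUG → 1 synonymous.
Position 2: none → 0 synonymous.
Position 3: CUU, CUC, CUA → 3 synonymous.
Total: 1 + 0 + 3 = 4.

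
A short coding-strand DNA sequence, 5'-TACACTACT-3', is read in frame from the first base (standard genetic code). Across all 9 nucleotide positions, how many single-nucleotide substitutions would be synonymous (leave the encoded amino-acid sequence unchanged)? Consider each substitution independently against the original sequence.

7

Codon 1 (TAC, Tyr): 1 synonymous substitution.
Codon 2 (ACT, Thr): 3 synonymous substitutions.
Codon 3 (ACT, Thr): 3 synonymous substitutions.
Total: 1 + 3 + 3 = 7.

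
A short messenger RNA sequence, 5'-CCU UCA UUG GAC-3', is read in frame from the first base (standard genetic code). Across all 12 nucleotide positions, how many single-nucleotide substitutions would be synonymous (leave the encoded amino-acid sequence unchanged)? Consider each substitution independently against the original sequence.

9

Codon 1 (CCU, Pro): 3 synonymous substitutions.
Codon 2 (UCA, Ser): 3 synonymous substitutions.
Codon 3 (UUG, Leu): 2 synonymous substitutions.
Codon 4 (GAC, Asp): 1 synonymous substitution.
Total: 3 + 3 + 2 + 1 = 9.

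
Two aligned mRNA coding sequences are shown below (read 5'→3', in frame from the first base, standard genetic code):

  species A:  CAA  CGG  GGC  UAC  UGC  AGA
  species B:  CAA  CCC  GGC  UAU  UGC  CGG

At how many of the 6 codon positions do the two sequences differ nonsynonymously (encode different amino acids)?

1

Codon 1: CAA Gln / CAA Gln — identical.
Codon 2: CGG Arg / CCC Pro — nonsynonymous.
Codon 3: GGC Gly / GGC Gly — identical.
Codon 4: UAC Tyr / UAU Tyr — synonymous.
Codon 5: UGC Cys / UGC Cys — identical.
Codon 6: AGA Arg / CGG Arg — synonymous.
Nonsynonymous differences: 1.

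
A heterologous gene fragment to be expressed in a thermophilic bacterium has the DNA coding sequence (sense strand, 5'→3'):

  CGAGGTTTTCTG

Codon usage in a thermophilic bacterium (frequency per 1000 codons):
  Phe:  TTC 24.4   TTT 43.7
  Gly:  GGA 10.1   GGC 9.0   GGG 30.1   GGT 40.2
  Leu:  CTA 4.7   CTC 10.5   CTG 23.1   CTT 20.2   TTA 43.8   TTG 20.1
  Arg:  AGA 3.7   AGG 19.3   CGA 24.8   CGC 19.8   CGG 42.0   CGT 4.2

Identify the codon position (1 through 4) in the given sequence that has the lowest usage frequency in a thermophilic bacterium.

4

Codon 1 CGA (Arg): 24.8 per 1000.
Codon 2 GGT (Gly): 40.2 per 1000.
Codon 3 TTT (Phe): 43.7 per 1000.
Codon 4 CTG (Leu): 23.1 per 1000.
Lowest frequency is 23.1 at codon 4.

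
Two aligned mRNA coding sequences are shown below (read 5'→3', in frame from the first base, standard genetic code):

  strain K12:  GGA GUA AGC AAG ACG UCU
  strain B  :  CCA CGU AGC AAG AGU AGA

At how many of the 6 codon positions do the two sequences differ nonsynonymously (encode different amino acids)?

4

Codon 1: GGA Gly / CCA Pro — nonsynonymous.
Codon 2: GUA Val / CGU Arg — nonsynonymous.
Codon 3: AGC Ser / AGC Ser — identical.
Codon 4: AAG Lys / AAG Lys — identical.
Codon 5: ACG Thr / AGU Ser — nonsynonymous.
Codon 6: UCU Ser / AGA Arg — nonsynonymous.
Nonsynonymous differences: 4.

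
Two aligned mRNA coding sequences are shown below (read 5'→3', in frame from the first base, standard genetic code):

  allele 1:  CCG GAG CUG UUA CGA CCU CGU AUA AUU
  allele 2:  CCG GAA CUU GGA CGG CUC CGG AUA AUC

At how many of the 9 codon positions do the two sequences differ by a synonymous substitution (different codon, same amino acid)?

Codon 1: CCG Pro / CCG Pro — identical.
Codon 2: GAG Glu / GAA Glu — synonymous.
Codon 3: CUG Leu / CUU Leu — synonymous.
Codon 4: UUA Leu / GGA Gly — nonsynonymous.
Codon 5: CGA Arg / CGG Arg — synonymous.
Codon 6: CCU Pro / CUC Leu — nonsynonymous.
Codon 7: CGU Arg / CGG Arg — synonymous.
Codon 8: AUA Ile / AUA Ile — identical.
Codon 9: AUU Ile / AUC Ile — synonymous.
Synonymous differences: 5.

5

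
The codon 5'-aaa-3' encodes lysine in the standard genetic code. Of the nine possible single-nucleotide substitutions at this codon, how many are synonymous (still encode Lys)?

Position 1: none → 0 synonymous.
Position 2: none → 0 synonymous.
Position 3: AAG → 1 synonymous.
Total: 0 + 0 + 1 = 1.

1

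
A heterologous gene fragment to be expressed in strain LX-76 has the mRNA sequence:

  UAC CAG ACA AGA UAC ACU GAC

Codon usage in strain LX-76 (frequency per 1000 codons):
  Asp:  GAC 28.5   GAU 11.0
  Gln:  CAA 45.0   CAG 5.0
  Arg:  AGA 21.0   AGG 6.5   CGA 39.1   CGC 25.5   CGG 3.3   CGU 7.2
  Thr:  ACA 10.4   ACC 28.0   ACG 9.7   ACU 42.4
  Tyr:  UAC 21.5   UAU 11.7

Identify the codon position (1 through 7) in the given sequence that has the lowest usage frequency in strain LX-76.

Codon 1 UAC (Tyr): 21.5 per 1000.
Codon 2 CAG (Gln): 5.0 per 1000.
Codon 3 ACA (Thr): 10.4 per 1000.
Codon 4 AGA (Arg): 21.0 per 1000.
Codon 5 UAC (Tyr): 21.5 per 1000.
Codon 6 ACU (Thr): 42.4 per 1000.
Codon 7 GAC (Asp): 28.5 per 1000.
Lowest frequency is 5.0 at codon 2.

2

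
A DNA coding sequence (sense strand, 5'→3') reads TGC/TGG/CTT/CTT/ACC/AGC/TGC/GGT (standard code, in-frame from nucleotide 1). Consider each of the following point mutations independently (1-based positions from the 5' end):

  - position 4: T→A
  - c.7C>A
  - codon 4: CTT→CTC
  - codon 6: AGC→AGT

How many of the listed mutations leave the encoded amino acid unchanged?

Codon 2: TGG (Trp) → AGG (Arg) — missense.
Codon 3: CTT (Leu) → ATT (Ile) — missense.
Codon 4: CTT (Leu) → CTC (Leu) — synonymous.
Codon 6: AGC (Ser) → AGT (Ser) — synonymous.
Synonymous: 2 of 4.

2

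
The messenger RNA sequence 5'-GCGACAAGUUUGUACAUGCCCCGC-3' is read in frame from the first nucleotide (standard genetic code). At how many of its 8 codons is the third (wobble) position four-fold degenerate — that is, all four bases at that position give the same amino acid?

Codon 1 GCG (Ala): third position 4-fold.
Codon 2 ACA (Thr): third position 4-fold.
Codon 3 AGU (Ser): third position 2-fold.
Codon 4 UUG (Leu): third position 2-fold.
Codon 5 UAC (Tyr): third position 2-fold.
Codon 6 AUG (Met): third position 1-fold.
Codon 7 CCC (Pro): third position 4-fold.
Codon 8 CGC (Arg): third position 4-fold.
Four-fold degenerate third positions: 4.

4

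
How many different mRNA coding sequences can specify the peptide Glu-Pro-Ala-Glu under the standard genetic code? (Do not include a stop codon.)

Glu: 2 codons.
Pro: 4 codons.
Ala: 4 codons.
Glu: 2 codons.
2 × 4 × 4 × 2 = 64.

64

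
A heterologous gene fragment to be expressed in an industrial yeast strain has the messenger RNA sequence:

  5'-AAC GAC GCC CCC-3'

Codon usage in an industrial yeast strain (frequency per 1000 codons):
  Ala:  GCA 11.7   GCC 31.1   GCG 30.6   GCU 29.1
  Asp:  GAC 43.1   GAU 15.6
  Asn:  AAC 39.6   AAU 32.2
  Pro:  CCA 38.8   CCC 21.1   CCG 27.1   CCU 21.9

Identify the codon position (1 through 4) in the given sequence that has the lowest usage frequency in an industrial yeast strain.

Codon 1 AAC (Asn): 39.6 per 1000.
Codon 2 GAC (Asp): 43.1 per 1000.
Codon 3 GCC (Ala): 31.1 per 1000.
Codon 4 CCC (Pro): 21.1 per 1000.
Lowest frequency is 21.1 at codon 4.

4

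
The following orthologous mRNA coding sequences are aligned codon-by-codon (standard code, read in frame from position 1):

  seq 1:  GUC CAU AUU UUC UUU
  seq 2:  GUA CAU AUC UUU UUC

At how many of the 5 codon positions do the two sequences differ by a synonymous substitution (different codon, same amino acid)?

4

Codon 1: GUC Val / GUA Val — synonymous.
Codon 2: CAU His / CAU His — identical.
Codon 3: AUU Ile / AUC Ile — synonymous.
Codon 4: UUC Phe / UUU Phe — synonymous.
Codon 5: UUU Phe / UUC Phe — synonymous.
Synonymous differences: 4.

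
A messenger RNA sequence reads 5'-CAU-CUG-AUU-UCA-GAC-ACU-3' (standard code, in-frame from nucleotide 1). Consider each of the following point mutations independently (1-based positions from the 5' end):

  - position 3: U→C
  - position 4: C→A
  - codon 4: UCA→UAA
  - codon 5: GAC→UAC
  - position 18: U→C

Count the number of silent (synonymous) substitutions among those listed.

2

Codon 1: CAU (His) → CAC (His) — synonymous.
Codon 2: CUG (Leu) → AUG (Met) — missense.
Codon 4: UCA (Ser) → UAA (Stop) — nonsense.
Codon 5: GAC (Asp) → UAC (Tyr) — missense.
Codon 6: ACU (Thr) → ACC (Thr) — synonymous.
Synonymous: 2 of 5.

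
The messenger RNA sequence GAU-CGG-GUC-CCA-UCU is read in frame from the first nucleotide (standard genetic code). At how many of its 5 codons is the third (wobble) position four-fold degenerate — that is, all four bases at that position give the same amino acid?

Codon 1 GAU (Asp): third position 2-fold.
Codon 2 CGG (Arg): third position 4-fold.
Codon 3 GUC (Val): third position 4-fold.
Codon 4 CCA (Pro): third position 4-fold.
Codon 5 UCU (Ser): third position 4-fold.
Four-fold degenerate third positions: 4.

4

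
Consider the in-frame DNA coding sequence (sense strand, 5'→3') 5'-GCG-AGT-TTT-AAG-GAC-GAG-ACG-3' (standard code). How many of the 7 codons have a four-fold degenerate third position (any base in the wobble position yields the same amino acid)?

2

Codon 1 GCG (Ala): third position 4-fold.
Codon 2 AGT (Ser): third position 2-fold.
Codon 3 TTT (Phe): third position 2-fold.
Codon 4 AAG (Lys): third position 2-fold.
Codon 5 GAC (Asp): third position 2-fold.
Codon 6 GAG (Glu): third position 2-fold.
Codon 7 ACG (Thr): third position 4-fold.
Four-fold degenerate third positions: 2.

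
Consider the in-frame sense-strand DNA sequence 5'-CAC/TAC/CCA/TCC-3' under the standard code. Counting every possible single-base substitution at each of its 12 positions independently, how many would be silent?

Codon 1 (CAC, His): 1 synonymous substitution.
Codon 2 (TAC, Tyr): 1 synonymous substitution.
Codon 3 (CCA, Pro): 3 synonymous substitutions.
Codon 4 (TCC, Ser): 3 synonymous substitutions.
Total: 1 + 1 + 3 + 3 = 8.

8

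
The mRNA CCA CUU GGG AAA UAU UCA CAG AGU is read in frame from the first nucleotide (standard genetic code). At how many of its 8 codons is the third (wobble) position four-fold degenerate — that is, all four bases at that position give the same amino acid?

Codon 1 CCA (Pro): third position 4-fold.
Codon 2 CUU (Leu): third position 4-fold.
Codon 3 GGG (Gly): third position 4-fold.
Codon 4 AAA (Lys): third position 2-fold.
Codon 5 UAU (Tyr): third position 2-fold.
Codon 6 UCA (Ser): third position 4-fold.
Codon 7 CAG (Gln): third position 2-fold.
Codon 8 AGU (Ser): third position 2-fold.
Four-fold degenerate third positions: 4.

4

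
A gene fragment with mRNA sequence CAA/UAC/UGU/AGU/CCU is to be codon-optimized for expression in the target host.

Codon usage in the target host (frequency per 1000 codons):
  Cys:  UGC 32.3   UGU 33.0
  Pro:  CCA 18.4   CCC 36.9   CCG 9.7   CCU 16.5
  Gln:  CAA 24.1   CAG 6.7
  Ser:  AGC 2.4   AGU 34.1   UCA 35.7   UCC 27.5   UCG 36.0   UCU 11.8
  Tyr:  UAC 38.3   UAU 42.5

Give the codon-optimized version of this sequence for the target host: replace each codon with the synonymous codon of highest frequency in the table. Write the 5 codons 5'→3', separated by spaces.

CAA UAU UGU UCG CCC

Codon 1 (Gln): best is CAA at 24.1.
Codon 2 (Tyr): best is UAU at 42.5.
Codon 3 (Cys): best is UGU at 33.0.
Codon 4 (Ser): best is UCG at 36.0.
Codon 5 (Pro): best is CCC at 36.9.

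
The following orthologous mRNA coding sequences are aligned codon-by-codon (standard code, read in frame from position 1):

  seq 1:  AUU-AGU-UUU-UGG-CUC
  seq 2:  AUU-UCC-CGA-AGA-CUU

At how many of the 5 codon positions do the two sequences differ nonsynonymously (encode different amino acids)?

Codon 1: AUU Ile / AUU Ile — identical.
Codon 2: AGU Ser / UCC Ser — synonymous.
Codon 3: UUU Phe / CGA Arg — nonsynonymous.
Codon 4: UGG Trp / AGA Arg — nonsynonymous.
Codon 5: CUC Leu / CUU Leu — synonymous.
Nonsynonymous differences: 2.

2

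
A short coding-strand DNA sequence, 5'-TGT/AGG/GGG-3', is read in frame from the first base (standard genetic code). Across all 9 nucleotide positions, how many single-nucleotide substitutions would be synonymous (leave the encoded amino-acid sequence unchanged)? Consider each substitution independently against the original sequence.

Codon 1 (TGT, Cys): 1 synonymous substitution.
Codon 2 (AGG, Arg): 2 synonymous substitutions.
Codon 3 (GGG, Gly): 3 synonymous substitutions.
Total: 1 + 2 + 3 = 6.

6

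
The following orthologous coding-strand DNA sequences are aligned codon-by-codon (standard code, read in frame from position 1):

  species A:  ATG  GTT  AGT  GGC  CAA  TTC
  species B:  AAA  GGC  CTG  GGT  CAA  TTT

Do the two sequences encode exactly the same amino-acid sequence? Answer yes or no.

no

Codon 1: ATG Met / AAA Lys — nonsynonymous.
Codon 2: GTT Val / GGC Gly — nonsynonymous.
Codon 3: AGT Ser / CTG Leu — nonsynonymous.
Codon 4: GGC Gly / GGT Gly — synonymous.
Codon 5: CAA Gln / CAA Gln — identical.
Codon 6: TTC Phe / TTT Phe — synonymous.
Nonsynonymous differences: 3 → different protein.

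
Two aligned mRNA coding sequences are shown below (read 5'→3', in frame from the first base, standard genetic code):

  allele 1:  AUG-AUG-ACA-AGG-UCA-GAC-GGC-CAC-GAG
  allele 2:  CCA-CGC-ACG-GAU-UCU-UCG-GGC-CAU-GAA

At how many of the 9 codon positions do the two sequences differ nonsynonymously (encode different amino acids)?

4

Codon 1: AUG Met / CCA Pro — nonsynonymous.
Codon 2: AUG Met / CGC Arg — nonsynonymous.
Codon 3: ACA Thr / ACG Thr — synonymous.
Codon 4: AGG Arg / GAU Asp — nonsynonymous.
Codon 5: UCA Ser / UCU Ser — synonymous.
Codon 6: GAC Asp / UCG Ser — nonsynonymous.
Codon 7: GGC Gly / GGC Gly — identical.
Codon 8: CAC His / CAU His — synonymous.
Codon 9: GAG Glu / GAA Glu — synonymous.
Nonsynonymous differences: 4.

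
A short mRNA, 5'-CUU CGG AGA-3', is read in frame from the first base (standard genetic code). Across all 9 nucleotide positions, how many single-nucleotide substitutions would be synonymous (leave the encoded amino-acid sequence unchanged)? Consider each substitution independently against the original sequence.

9

Codon 1 (CUU, Leu): 3 synonymous substitutions.
Codon 2 (CGG, Arg): 4 synonymous substitutions.
Codon 3 (AGA, Arg): 2 synonymous substitutions.
Total: 3 + 4 + 2 = 9.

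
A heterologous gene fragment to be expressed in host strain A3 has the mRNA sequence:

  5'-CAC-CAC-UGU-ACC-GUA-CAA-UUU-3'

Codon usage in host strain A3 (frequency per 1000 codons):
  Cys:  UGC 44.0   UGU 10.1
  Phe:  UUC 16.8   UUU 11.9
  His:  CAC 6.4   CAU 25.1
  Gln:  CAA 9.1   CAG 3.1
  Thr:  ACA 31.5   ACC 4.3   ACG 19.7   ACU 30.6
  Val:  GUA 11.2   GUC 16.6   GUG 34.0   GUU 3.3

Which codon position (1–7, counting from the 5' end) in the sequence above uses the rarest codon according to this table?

4

Codon 1 CAC (His): 6.4 per 1000.
Codon 2 CAC (His): 6.4 per 1000.
Codon 3 UGU (Cys): 10.1 per 1000.
Codon 4 ACC (Thr): 4.3 per 1000.
Codon 5 GUA (Val): 11.2 per 1000.
Codon 6 CAA (Gln): 9.1 per 1000.
Codon 7 UUU (Phe): 11.9 per 1000.
Lowest frequency is 4.3 at codon 4.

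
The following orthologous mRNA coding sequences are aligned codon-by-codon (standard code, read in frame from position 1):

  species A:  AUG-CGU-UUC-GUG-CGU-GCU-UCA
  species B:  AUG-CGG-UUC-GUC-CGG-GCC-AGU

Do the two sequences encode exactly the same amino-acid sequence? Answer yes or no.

Codon 1: AUG Met / AUG Met — identical.
Codon 2: CGU Arg / CGG Arg — synonymous.
Codon 3: UUC Phe / UUC Phe — identical.
Codon 4: GUG Val / GUC Val — synonymous.
Codon 5: CGU Arg / CGG Arg — synonymous.
Codon 6: GCU Ala / GCC Ala — synonymous.
Codon 7: UCA Ser / AGU Ser — synonymous.
Nonsynonymous differences: 0 → same protein.

yes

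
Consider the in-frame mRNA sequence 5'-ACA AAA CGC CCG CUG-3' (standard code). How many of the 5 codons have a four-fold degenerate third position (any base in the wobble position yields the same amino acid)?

4

Codon 1 ACA (Thr): third position 4-fold.
Codon 2 AAA (Lys): third position 2-fold.
Codon 3 CGC (Arg): third position 4-fold.
Codon 4 CCG (Pro): third position 4-fold.
Codon 5 CUG (Leu): third position 4-fold.
Four-fold degenerate third positions: 4.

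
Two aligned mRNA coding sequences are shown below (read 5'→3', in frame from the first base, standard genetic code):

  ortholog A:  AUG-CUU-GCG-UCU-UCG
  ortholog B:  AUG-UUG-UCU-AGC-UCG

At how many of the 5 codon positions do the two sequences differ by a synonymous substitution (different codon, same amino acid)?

2

Codon 1: AUG Met / AUG Met — identical.
Codon 2: CUU Leu / UUG Leu — synonymous.
Codon 3: GCG Ala / UCU Ser — nonsynonymous.
Codon 4: UCU Ser / AGC Ser — synonymous.
Codon 5: UCG Ser / UCG Ser — identical.
Synonymous differences: 2.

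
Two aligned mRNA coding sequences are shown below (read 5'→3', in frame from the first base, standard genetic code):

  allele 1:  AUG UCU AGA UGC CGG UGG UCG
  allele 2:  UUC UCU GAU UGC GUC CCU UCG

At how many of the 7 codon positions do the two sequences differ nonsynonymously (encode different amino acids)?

4

Codon 1: AUG Met / UUC Phe — nonsynonymous.
Codon 2: UCU Ser / UCU Ser — identical.
Codon 3: AGA Arg / GAU Asp — nonsynonymous.
Codon 4: UGC Cys / UGC Cys — identical.
Codon 5: CGG Arg / GUC Val — nonsynonymous.
Codon 6: UGG Trp / CCU Pro — nonsynonymous.
Codon 7: UCG Ser / UCG Ser — identical.
Nonsynonymous differences: 4.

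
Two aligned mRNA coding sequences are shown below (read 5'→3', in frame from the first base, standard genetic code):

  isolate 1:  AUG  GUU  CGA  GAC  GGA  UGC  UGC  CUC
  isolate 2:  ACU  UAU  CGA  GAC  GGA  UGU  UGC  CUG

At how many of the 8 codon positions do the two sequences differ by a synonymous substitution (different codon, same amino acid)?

Codon 1: AUG Met / ACU Thr — nonsynonymous.
Codon 2: GUU Val / UAU Tyr — nonsynonymous.
Codon 3: CGA Arg / CGA Arg — identical.
Codon 4: GAC Asp / GAC Asp — identical.
Codon 5: GGA Gly / GGA Gly — identical.
Codon 6: UGC Cys / UGU Cys — synonymous.
Codon 7: UGC Cys / UGC Cys — identical.
Codon 8: CUC Leu / CUG Leu — synonymous.
Synonymous differences: 2.

2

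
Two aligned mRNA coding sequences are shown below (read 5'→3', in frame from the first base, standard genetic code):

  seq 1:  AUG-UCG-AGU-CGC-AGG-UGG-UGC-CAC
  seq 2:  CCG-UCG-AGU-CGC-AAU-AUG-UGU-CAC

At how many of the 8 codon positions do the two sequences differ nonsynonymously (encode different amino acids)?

3

Codon 1: AUG Met / CCG Pro — nonsynonymous.
Codon 2: UCG Ser / UCG Ser — identical.
Codon 3: AGU Ser / AGU Ser — identical.
Codon 4: CGC Arg / CGC Arg — identical.
Codon 5: AGG Arg / AAU Asn — nonsynonymous.
Codon 6: UGG Trp / AUG Met — nonsynonymous.
Codon 7: UGC Cys / UGU Cys — synonymous.
Codon 8: CAC His / CAC His — identical.
Nonsynonymous differences: 3.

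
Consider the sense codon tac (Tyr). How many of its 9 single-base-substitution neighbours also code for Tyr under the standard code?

1

Position 1: none → 0 synonymous.
Position 2: none → 0 synonymous.
Position 3: TAT → 1 synonymous.
Total: 0 + 0 + 1 = 1.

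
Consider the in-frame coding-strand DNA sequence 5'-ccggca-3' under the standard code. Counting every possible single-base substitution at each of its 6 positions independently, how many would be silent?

6

Codon 1 (CCG, Pro): 3 synonymous substitutions.
Codon 2 (GCA, Ala): 3 synonymous substitutions.
Total: 3 + 3 = 6.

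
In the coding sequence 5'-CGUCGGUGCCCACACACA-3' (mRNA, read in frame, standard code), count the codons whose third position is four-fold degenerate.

Codon 1 CGU (Arg): third position 4-fold.
Codon 2 CGG (Arg): third position 4-fold.
Codon 3 UGC (Cys): third position 2-fold.
Codon 4 CCA (Pro): third position 4-fold.
Codon 5 CAC (His): third position 2-fold.
Codon 6 ACA (Thr): third position 4-fold.
Four-fold degenerate third positions: 4.

4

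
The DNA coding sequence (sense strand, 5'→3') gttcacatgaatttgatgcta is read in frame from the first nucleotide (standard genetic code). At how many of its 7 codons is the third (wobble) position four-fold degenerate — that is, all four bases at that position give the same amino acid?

Codon 1 GTT (Val): third position 4-fold.
Codon 2 CAC (His): third position 2-fold.
Codon 3 ATG (Met): third position 1-fold.
Codon 4 AAT (Asn): third position 2-fold.
Codon 5 TTG (Leu): third position 2-fold.
Codon 6 ATG (Met): third position 1-fold.
Codon 7 CTA (Leu): third position 4-fold.
Four-fold degenerate third positions: 2.

2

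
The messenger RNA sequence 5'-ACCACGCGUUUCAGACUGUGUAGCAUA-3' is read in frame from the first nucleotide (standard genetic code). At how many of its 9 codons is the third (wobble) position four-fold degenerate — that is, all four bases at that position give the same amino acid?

4

Codon 1 ACC (Thr): third position 4-fold.
Codon 2 ACG (Thr): third position 4-fold.
Codon 3 CGU (Arg): third position 4-fold.
Codon 4 UUC (Phe): third position 2-fold.
Codon 5 AGA (Arg): third position 2-fold.
Codon 6 CUG (Leu): third position 4-fold.
Codon 7 UGU (Cys): third position 2-fold.
Codon 8 AGC (Ser): third position 2-fold.
Codon 9 AUA (Ile): third position 3-fold.
Four-fold degenerate third positions: 4.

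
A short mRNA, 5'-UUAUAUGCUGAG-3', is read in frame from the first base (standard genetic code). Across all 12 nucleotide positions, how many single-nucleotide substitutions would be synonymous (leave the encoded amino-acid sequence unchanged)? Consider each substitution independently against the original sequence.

Codon 1 (UUA, Leu): 2 synonymous substitutions.
Codon 2 (UAU, Tyr): 1 synonymous substitution.
Codon 3 (GCU, Ala): 3 synonymous substitutions.
Codon 4 (GAG, Glu): 1 synonymous substitution.
Total: 2 + 1 + 3 + 1 = 7.

7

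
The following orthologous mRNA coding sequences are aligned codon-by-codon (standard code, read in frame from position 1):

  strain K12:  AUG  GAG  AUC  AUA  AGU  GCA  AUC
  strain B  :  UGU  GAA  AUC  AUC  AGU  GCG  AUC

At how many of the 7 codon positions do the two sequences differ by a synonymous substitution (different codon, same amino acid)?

3

Codon 1: AUG Met / UGU Cys — nonsynonymous.
Codon 2: GAG Glu / GAA Glu — synonymous.
Codon 3: AUC Ile / AUC Ile — identical.
Codon 4: AUA Ile / AUC Ile — synonymous.
Codon 5: AGU Ser / AGU Ser — identical.
Codon 6: GCA Ala / GCG Ala — synonymous.
Codon 7: AUC Ile / AUC Ile — identical.
Synonymous differences: 3.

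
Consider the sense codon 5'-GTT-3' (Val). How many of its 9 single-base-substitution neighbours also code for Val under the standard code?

3

Position 1: none → 0 synonymous.
Position 2: none → 0 synonymous.
Position 3: GTC, GTA, GTG → 3 synonymous.
Total: 0 + 0 + 3 = 3.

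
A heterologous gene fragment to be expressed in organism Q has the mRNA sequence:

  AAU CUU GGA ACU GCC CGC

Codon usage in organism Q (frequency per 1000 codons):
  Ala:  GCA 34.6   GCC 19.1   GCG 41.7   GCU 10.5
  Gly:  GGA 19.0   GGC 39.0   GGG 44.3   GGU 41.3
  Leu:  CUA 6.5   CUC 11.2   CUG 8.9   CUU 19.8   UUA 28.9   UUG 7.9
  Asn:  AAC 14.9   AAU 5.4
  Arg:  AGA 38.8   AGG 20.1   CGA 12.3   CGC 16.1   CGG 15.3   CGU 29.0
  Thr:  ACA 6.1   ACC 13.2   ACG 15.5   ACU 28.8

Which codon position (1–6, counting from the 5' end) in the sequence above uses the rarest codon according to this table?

Codon 1 AAU (Asn): 5.4 per 1000.
Codon 2 CUU (Leu): 19.8 per 1000.
Codon 3 GGA (Gly): 19.0 per 1000.
Codon 4 ACU (Thr): 28.8 per 1000.
Codon 5 GCC (Ala): 19.1 per 1000.
Codon 6 CGC (Arg): 16.1 per 1000.
Lowest frequency is 5.4 at codon 1.

1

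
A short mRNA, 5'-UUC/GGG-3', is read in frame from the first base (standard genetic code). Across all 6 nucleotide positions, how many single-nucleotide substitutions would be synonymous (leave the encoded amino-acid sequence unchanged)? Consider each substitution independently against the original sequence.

4

Codon 1 (UUC, Phe): 1 synonymous substitution.
Codon 2 (GGG, Gly): 3 synonymous substitutions.
Total: 1 + 3 = 4.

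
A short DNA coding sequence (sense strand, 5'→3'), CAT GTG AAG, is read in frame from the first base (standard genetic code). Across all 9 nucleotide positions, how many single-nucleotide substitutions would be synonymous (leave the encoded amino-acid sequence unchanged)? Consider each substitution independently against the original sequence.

5

Codon 1 (CAT, His): 1 synonymous substitution.
Codon 2 (GTG, Val): 3 synonymous substitutions.
Codon 3 (AAG, Lys): 1 synonymous substitution.
Total: 1 + 3 + 1 = 5.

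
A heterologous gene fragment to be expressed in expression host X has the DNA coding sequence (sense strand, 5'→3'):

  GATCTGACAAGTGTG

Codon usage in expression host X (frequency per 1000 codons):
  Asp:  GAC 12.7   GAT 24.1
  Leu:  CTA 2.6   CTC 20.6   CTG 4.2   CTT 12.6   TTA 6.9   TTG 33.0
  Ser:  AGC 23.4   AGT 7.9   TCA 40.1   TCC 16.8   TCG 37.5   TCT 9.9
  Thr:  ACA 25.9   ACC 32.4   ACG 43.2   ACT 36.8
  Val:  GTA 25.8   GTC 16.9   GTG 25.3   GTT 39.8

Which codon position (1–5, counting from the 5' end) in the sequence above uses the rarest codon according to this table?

Codon 1 GAT (Asp): 24.1 per 1000.
Codon 2 CTG (Leu): 4.2 per 1000.
Codon 3 ACA (Thr): 25.9 per 1000.
Codon 4 AGT (Ser): 7.9 per 1000.
Codon 5 GTG (Val): 25.3 per 1000.
Lowest frequency is 4.2 at codon 2.

2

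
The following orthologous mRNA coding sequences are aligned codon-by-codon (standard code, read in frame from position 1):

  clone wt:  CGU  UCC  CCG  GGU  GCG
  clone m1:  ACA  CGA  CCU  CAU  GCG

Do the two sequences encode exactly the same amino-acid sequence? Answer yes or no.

no

Codon 1: CGU Arg / ACA Thr — nonsynonymous.
Codon 2: UCC Ser / CGA Arg — nonsynonymous.
Codon 3: CCG Pro / CCU Pro — synonymous.
Codon 4: GGU Gly / CAU His — nonsynonymous.
Codon 5: GCG Ala / GCG Ala — identical.
Nonsynonymous differences: 3 → different protein.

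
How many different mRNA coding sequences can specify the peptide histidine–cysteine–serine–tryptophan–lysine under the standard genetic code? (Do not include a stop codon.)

48

His: 2 codons.
Cys: 2 codons.
Ser: 6 codons.
Trp: 1 codon.
Lys: 2 codons.
2 × 2 × 6 × 1 × 2 = 48.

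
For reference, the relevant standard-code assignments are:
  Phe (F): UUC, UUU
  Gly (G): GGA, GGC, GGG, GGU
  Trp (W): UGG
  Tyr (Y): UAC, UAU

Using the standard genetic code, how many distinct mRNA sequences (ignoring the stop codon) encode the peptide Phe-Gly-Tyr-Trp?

16

Phe: 2 codons.
Gly: 4 codons.
Tyr: 2 codons.
Trp: 1 codon.
2 × 4 × 2 × 1 = 16.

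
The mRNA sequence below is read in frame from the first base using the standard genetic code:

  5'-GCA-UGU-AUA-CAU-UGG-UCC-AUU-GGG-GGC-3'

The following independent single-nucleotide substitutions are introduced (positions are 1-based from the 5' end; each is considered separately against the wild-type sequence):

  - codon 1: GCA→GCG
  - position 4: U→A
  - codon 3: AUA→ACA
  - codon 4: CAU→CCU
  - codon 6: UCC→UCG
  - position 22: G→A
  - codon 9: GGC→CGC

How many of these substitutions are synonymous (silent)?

2

Codon 1: GCA (Ala) → GCG (Ala) — synonymous.
Codon 2: UGU (Cys) → AGU (Ser) — missense.
Codon 3: AUA (Ile) → ACA (Thr) — missense.
Codon 4: CAU (His) → CCU (Pro) — missense.
Codon 6: UCC (Ser) → UCG (Ser) — synonymous.
Codon 8: GGG (Gly) → AGG (Arg) — missense.
Codon 9: GGC (Gly) → CGC (Arg) — missense.
Synonymous: 2 of 7.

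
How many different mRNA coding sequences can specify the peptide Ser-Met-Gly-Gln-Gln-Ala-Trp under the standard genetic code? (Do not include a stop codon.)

384

Ser: 6 codons.
Met: 1 codon.
Gly: 4 codons.
Gln: 2 codons.
Gln: 2 codons.
Ala: 4 codons.
Trp: 1 codon.
6 × 1 × 4 × 2 × 2 × 4 × 1 = 384.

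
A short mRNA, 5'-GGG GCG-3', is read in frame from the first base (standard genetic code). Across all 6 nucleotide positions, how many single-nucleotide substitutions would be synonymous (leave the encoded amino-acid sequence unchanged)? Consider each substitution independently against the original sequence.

6

Codon 1 (GGG, Gly): 3 synonymous substitutions.
Codon 2 (GCG, Ala): 3 synonymous substitutions.
Total: 3 + 3 = 6.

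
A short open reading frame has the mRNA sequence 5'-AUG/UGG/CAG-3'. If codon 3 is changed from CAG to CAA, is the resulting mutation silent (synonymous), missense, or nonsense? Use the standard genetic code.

Position 9 falls in codon 3: CAG → Gln.
After the substitution the codon is CAA → Gln.
Both encode Gln, so the change is synonymous.

silent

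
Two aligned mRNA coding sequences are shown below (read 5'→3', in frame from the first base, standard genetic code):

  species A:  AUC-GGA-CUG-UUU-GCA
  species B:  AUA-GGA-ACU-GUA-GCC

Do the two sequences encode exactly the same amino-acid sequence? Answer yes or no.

no

Codon 1: AUC Ile / AUA Ile — synonymous.
Codon 2: GGA Gly / GGA Gly — identical.
Codon 3: CUG Leu / ACU Thr — nonsynonymous.
Codon 4: UUU Phe / GUA Val — nonsynonymous.
Codon 5: GCA Ala / GCC Ala — synonymous.
Nonsynonymous differences: 2 → different protein.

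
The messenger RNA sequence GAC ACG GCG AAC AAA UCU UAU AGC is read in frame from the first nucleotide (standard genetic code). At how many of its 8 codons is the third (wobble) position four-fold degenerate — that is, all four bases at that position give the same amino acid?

Codon 1 GAC (Asp): third position 2-fold.
Codon 2 ACG (Thr): third position 4-fold.
Codon 3 GCG (Ala): third position 4-fold.
Codon 4 AAC (Asn): third position 2-fold.
Codon 5 AAA (Lys): third position 2-fold.
Codon 6 UCU (Ser): third position 4-fold.
Codon 7 UAU (Tyr): third position 2-fold.
Codon 8 AGC (Ser): third position 2-fold.
Four-fold degenerate third positions: 3.

3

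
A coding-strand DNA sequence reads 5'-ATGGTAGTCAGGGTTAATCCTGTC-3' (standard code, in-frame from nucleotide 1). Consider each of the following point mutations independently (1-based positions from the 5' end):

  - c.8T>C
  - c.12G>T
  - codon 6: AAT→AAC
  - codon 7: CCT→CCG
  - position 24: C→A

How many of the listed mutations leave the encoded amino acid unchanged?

Codon 3: GTC (Val) → GCC (Ala) — missense.
Codon 4: AGG (Arg) → AGT (Ser) — missense.
Codon 6: AAT (Asn) → AAC (Asn) — synonymous.
Codon 7: CCT (Pro) → CCG (Pro) — synonymous.
Codon 8: GTC (Val) → GTA (Val) — synonymous.
Synonymous: 3 of 5.

3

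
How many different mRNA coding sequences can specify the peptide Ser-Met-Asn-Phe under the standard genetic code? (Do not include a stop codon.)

24

Ser: 6 codons.
Met: 1 codon.
Asn: 2 codons.
Phe: 2 codons.
6 × 1 × 2 × 2 = 24.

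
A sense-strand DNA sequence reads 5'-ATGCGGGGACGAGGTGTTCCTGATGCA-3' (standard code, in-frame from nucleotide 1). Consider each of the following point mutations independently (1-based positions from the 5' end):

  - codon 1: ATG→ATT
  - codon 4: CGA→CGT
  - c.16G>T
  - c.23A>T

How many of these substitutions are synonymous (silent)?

1

Codon 1: ATG (Met) → ATT (Ile) — missense.
Codon 4: CGA (Arg) → CGT (Arg) — synonymous.
Codon 6: GTT (Val) → TTT (Phe) — missense.
Codon 8: GAT (Asp) → GTT (Val) — missense.
Synonymous: 1 of 4.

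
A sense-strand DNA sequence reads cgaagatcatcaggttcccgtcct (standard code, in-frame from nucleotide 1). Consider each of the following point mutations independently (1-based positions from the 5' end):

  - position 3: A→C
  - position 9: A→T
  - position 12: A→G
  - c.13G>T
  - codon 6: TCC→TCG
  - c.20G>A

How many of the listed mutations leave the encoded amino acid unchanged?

Codon 1: CGA (Arg) → CGC (Arg) — synonymous.
Codon 3: TCA (Ser) → TCT (Ser) — synonymous.
Codon 4: TCA (Ser) → TCG (Ser) — synonymous.
Codon 5: GGT (Gly) → TGT (Cys) — missense.
Codon 6: TCC (Ser) → TCG (Ser) — synonymous.
Codon 7: CGT (Arg) → CAT (His) — missense.
Synonymous: 4 of 6.

4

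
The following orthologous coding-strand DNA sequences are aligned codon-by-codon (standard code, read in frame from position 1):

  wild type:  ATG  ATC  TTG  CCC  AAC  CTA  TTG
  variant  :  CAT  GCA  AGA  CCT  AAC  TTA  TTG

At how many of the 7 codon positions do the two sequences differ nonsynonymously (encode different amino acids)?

Codon 1: ATG Met / CAT His — nonsynonymous.
Codon 2: ATC Ile / GCA Ala — nonsynonymous.
Codon 3: TTG Leu / AGA Arg — nonsynonymous.
Codon 4: CCC Pro / CCT Pro — synonymous.
Codon 5: AAC Asn / AAC Asn — identical.
Codon 6: CTA Leu / TTA Leu — synonymous.
Codon 7: TTG Leu / TTG Leu — identical.
Nonsynonymous differences: 3.

3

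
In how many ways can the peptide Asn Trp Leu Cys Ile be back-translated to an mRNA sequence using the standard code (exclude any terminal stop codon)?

Asn: 2 codons.
Trp: 1 codon.
Leu: 6 codons.
Cys: 2 codons.
Ile: 3 codons.
2 × 1 × 6 × 2 × 3 = 72.

72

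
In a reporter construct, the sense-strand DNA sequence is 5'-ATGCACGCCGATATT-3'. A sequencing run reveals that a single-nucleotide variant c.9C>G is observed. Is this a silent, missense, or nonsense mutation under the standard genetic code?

silent

Position 9 falls in codon 3: GCC → Ala.
After the substitution the codon is GCG → Ala.
Both encode Ala, so the change is synonymous.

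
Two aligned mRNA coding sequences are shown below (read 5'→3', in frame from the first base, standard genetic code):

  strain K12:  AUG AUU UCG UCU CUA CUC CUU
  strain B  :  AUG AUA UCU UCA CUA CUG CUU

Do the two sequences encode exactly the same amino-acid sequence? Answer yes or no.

yes

Codon 1: AUG Met / AUG Met — identical.
Codon 2: AUU Ile / AUA Ile — synonymous.
Codon 3: UCG Ser / UCU Ser — synonymous.
Codon 4: UCU Ser / UCA Ser — synonymous.
Codon 5: CUA Leu / CUA Leu — identical.
Codon 6: CUC Leu / CUG Leu — synonymous.
Codon 7: CUU Leu / CUU Leu — identical.
Nonsynonymous differences: 0 → same protein.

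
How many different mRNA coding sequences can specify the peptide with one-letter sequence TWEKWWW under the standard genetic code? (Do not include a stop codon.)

Thr: 4 codons.
Trp: 1 codon.
Glu: 2 codons.
Lys: 2 codons.
Trp: 1 codon.
Trp: 1 codon.
Trp: 1 codon.
4 × 1 × 2 × 2 × 1 × 1 × 1 = 16.

16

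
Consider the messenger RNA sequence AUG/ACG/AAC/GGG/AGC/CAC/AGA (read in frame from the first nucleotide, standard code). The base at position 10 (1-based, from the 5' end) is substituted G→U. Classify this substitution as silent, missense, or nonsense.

Position 10 falls in codon 4: GGG → Gly.
After the substitution the codon is UGG → Trp.
Gly ≠ Trp, so this is a missense mutation.

missense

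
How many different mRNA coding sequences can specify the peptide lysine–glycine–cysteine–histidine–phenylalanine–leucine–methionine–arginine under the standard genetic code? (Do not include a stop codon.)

2304

Lys: 2 codons.
Gly: 4 codons.
Cys: 2 codons.
His: 2 codons.
Phe: 2 codons.
Leu: 6 codons.
Met: 1 codon.
Arg: 6 codons.
2 × 4 × 2 × 2 × 2 × 6 × 1 × 6 = 2304.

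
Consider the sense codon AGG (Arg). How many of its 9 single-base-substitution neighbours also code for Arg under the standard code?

Position 1: CGG → 1 synonymous.
Position 2: none → 0 synonymous.
Position 3: AGA → 1 synonymous.
Total: 1 + 0 + 1 = 2.

2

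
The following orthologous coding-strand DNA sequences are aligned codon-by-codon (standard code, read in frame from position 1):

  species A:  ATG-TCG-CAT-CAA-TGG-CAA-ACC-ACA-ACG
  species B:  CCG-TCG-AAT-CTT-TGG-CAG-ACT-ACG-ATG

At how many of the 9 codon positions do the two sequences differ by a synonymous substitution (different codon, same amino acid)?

Codon 1: ATG Met / CCG Pro — nonsynonymous.
Codon 2: TCG Ser / TCG Ser — identical.
Codon 3: CAT His / AAT Asn — nonsynonymous.
Codon 4: CAA Gln / CTT Leu — nonsynonymous.
Codon 5: TGG Trp / TGG Trp — identical.
Codon 6: CAA Gln / CAG Gln — synonymous.
Codon 7: ACC Thr / ACT Thr — synonymous.
Codon 8: ACA Thr / ACG Thr — synonymous.
Codon 9: ACG Thr / ATG Met — nonsynonymous.
Synonymous differences: 3.

3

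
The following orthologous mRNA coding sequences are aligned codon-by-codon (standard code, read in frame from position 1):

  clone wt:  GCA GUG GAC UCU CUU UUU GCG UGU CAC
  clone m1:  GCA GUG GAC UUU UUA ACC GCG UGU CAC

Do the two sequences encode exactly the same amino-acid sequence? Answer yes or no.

Codon 1: GCA Ala / GCA Ala — identical.
Codon 2: GUG Val / GUG Val — identical.
Codon 3: GAC Asp / GAC Asp — identical.
Codon 4: UCU Ser / UUU Phe — nonsynonymous.
Codon 5: CUU Leu / UUA Leu — synonymous.
Codon 6: UUU Phe / ACC Thr — nonsynonymous.
Codon 7: GCG Ala / GCG Ala — identical.
Codon 8: UGU Cys / UGU Cys — identical.
Codon 9: CAC His / CAC His — identical.
Nonsynonymous differences: 2 → different protein.

no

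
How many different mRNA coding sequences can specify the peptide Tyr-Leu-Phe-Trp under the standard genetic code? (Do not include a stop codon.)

Tyr: 2 codons.
Leu: 6 codons.
Phe: 2 codons.
Trp: 1 codon.
2 × 6 × 2 × 1 = 24.

24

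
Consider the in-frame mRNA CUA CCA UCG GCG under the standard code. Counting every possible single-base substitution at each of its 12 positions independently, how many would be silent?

Codon 1 (CUA, Leu): 4 synonymous substitutions.
Codon 2 (CCA, Pro): 3 synonymous substitutions.
Codon 3 (UCG, Ser): 3 synonymous substitutions.
Codon 4 (GCG, Ala): 3 synonymous substitutions.
Total: 4 + 3 + 3 + 3 = 13.

13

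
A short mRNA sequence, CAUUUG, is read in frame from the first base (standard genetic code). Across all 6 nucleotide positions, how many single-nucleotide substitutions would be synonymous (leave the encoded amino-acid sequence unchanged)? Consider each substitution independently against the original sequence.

3

Codon 1 (CAU, His): 1 synonymous substitution.
Codon 2 (UUG, Leu): 2 synonymous substitutions.
Total: 1 + 2 = 3.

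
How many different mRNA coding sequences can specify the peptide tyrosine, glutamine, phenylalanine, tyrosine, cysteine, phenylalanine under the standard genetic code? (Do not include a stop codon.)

64

Tyr: 2 codons.
Gln: 2 codons.
Phe: 2 codons.
Tyr: 2 codons.
Cys: 2 codons.
Phe: 2 codons.
2 × 2 × 2 × 2 × 2 × 2 = 64.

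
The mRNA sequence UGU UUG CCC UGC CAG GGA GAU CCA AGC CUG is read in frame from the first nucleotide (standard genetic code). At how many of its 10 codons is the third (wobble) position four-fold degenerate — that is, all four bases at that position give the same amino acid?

4

Codon 1 UGU (Cys): third position 2-fold.
Codon 2 UUG (Leu): third position 2-fold.
Codon 3 CCC (Pro): third position 4-fold.
Codon 4 UGC (Cys): third position 2-fold.
Codon 5 CAG (Gln): third position 2-fold.
Codon 6 GGA (Gly): third position 4-fold.
Codon 7 GAU (Asp): third position 2-fold.
Codon 8 CCA (Pro): third position 4-fold.
Codon 9 AGC (Ser): third position 2-fold.
Codon 10 CUG (Leu): third position 4-fold.
Four-fold degenerate third positions: 4.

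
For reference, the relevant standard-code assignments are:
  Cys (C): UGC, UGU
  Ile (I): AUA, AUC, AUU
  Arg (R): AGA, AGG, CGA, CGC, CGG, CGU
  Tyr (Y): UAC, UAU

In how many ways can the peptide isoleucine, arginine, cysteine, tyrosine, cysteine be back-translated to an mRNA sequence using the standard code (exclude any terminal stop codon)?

144

Ile: 3 codons.
Arg: 6 codons.
Cys: 2 codons.
Tyr: 2 codons.
Cys: 2 codons.
3 × 6 × 2 × 2 × 2 = 144.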